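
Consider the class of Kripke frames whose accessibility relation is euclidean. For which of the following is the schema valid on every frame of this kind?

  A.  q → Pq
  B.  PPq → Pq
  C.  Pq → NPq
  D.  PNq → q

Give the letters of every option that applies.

(A) the dual of axiom T: valid iff R is reflexive. Such an R need not be reflexive — not valid.
(B) PPq → Pq (the dual of axiom 4) characterises the transitive frames. Such an R need not be transitive — not valid.
(C) Pq → NPq (axiom 5) characterises the euclidean frames. Every such R is euclidean — valid.
(D) PNq → q is the dual of axiom B, which corresponds to symmetry. Such an R need not be symmetric — not valid.

C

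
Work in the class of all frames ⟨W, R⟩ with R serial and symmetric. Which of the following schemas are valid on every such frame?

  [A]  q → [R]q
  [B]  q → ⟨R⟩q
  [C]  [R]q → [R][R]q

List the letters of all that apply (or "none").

none

(A) q → [R]q (equivalent to ◇p→p) corresponds to R being a subset of the identity. Such an R need not be a subset of the identity, so not valid.
(B) q → ⟨R⟩q (the dual of axiom T) characterises the reflexive frames. Such an R need not be reflexive — not valid.
(C) [R]q → [R][R]q is axiom 4, which corresponds to transitivity. Such an R need not be transitive — not valid.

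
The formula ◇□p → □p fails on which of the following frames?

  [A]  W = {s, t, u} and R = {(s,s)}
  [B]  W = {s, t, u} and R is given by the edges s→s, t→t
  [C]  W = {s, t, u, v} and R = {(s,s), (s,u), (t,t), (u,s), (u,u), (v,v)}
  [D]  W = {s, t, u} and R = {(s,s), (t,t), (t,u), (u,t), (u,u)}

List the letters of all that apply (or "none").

none

The schema ◇□p → □p is the dual of axiom 5; it is valid on a frame iff R is euclidean.
(A) R is euclidean (any two R-successors of the same world are R-related), so the schema is valid here.
(B) R is euclidean (any two R-successors of the same world are R-related), so the schema is valid here.
(C) R is euclidean (any two R-successors of the same world are R-related), so the schema is valid here.
(D) R is euclidean (any two R-successors of the same world are R-related), so the schema is valid here.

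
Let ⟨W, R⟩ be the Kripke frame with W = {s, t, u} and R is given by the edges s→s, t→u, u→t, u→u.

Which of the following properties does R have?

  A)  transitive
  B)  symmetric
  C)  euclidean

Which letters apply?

B

(A) not transitive: t R u and u R t but not t R t.
(B) symmetric: every R-edge is matched by its reverse.
(C) not euclidean: u R t and u R t but not t R t.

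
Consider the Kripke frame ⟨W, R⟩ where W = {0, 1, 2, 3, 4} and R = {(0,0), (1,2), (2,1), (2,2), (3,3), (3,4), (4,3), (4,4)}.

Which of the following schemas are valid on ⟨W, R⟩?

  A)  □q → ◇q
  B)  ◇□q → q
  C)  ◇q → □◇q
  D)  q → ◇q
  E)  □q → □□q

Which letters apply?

A, B

R is not reflexive: not 1 R 1.
R is symmetric: every R-edge is matched by its reverse.
R is not transitive: 1 R 2 and 2 R 1 but not 1 R 1.
R is not euclidean: 2 R 1 and 2 R 1 but not 1 R 1.
R is serial: every world has an R-successor.
(A) □q → ◇q (axiom D) characterises the serial frames. R is serial — valid.
(B) the dual of axiom B: valid iff R is symmetric. R is symmetric — valid.
(C) ◇q → □◇q (axiom 5) characterises the euclidean frames. R is not euclidean — not valid.
(D) q → ◇q (the dual of axiom T) characterises the reflexive frames. R is not reflexive — not valid.
(E) axiom 4: valid iff R is transitive. R is not transitive — not valid.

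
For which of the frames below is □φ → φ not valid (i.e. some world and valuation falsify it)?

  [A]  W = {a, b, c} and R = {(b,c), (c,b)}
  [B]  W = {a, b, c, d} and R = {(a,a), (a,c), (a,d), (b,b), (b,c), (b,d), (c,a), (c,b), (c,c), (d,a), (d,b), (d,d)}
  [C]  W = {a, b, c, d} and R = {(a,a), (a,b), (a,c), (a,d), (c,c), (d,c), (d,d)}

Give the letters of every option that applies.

The schema □φ → φ is axiom T; it is valid on a frame iff R is reflexive.
(A) R is not reflexive (not a R a), so the schema fails here.
(B) R is reflexive (each world relates to itself), so the schema is valid here.
(C) R is not reflexive (not b R b), so the schema fails here.

A, C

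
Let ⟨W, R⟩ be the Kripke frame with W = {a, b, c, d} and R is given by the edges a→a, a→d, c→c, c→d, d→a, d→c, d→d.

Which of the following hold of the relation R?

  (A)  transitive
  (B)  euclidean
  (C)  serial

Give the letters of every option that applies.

none

(A) not transitive: a R d and d R c but not a R c.
(B) not euclidean: d R a and d R c but not a R c.
(C) not serial: b has no R-successor.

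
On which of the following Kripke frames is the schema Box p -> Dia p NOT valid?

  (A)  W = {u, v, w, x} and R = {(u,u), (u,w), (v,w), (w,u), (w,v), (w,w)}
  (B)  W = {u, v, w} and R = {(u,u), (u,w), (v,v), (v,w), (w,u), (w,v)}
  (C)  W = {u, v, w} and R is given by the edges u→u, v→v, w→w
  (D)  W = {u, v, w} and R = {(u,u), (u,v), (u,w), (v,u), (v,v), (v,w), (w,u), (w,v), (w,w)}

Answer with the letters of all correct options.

A

The schema Box p -> Dia p is axiom D; it is valid on a frame iff R is serial.
(A) R is not serial (x has no R-successor), so the schema fails here.
(B) R is serial (every world has an R-successor), so the schema is valid here.
(C) R is serial (every world has an R-successor), so the schema is valid here.
(D) R is serial (every world has an R-successor), so the schema is valid here.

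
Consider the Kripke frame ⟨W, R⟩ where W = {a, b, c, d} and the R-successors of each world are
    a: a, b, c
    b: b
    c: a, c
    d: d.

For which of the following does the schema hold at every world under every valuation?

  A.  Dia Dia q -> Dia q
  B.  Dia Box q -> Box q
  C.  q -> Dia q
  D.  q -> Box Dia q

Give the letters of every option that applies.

R is reflexive: each world relates to itself.
R is not symmetric: a R b but not b R a.
R is not transitive: c R a and a R b but not c R b.
R is not euclidean: a R b and a R a but not b R a.
(A) the dual of axiom 4: valid iff R is transitive. R is not transitive — not valid.
(B) Dia Box q -> Box q is the dual of axiom 5; it is valid on a frame exactly when R is euclidean. R is not euclidean, so not valid.
(C) q -> Dia q (the dual of axiom T) characterises the reflexive frames. R is reflexive — valid.
(D) q -> Box Dia q (axiom B) characterises the symmetric frames. R is not symmetric — not valid.

C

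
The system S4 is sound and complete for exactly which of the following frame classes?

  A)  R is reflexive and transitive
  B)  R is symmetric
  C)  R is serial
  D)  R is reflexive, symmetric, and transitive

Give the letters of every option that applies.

(A) S4 is sound and complete for exactly this class.
(B) this class determines KB, not S4.
(C) this class determines D, not S4.
(D) this class determines S5, not S4.

A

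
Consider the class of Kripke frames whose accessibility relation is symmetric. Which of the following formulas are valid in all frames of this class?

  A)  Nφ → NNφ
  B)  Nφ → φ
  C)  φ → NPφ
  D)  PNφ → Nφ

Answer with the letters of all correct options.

(A) Nφ → NNφ (axiom 4) characterises the transitive frames. Such an R need not be transitive — not valid.
(B) axiom T: valid iff R is reflexive. Such an R need not be reflexive — not valid.
(C) axiom B: valid iff R is symmetric. Every such R is symmetric — valid.
(D) PNφ → Nφ is the dual of axiom 5, which corresponds to the euclidean property. Such an R need not be euclidean — not valid.

C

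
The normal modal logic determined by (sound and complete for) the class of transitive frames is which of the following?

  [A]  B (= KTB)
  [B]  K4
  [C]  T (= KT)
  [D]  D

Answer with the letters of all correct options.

(A) B (= KTB) is determined by the class of reflexive and symmetric frames.
(B) K4 is determined by exactly this class.
(C) T (= KT) is determined by the class of reflexive frames.
(D) D is determined by the class of serial frames.

B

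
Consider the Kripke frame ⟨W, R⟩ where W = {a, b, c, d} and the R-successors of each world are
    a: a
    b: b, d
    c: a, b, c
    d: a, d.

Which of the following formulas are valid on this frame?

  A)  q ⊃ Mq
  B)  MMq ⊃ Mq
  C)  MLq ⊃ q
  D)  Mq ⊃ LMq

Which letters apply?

R is reflexive: each world relates to itself.
R is not symmetric: b R d but not d R b.
R is not transitive: b R d and d R a but not b R a.
R is not euclidean: b R d and b R b but not d R b.
(A) the dual of axiom T: valid iff R is reflexive. R is reflexive — valid.
(B) MMq ⊃ Mq is the dual of axiom 4, which corresponds to transitivity. R is not transitive — not valid.
(C) MLq ⊃ q (the dual of axiom B) characterises the symmetric frames. R is not symmetric — not valid.
(D) Mq ⊃ LMq is axiom 5, which corresponds to the euclidean property. R is not euclidean — not valid.

A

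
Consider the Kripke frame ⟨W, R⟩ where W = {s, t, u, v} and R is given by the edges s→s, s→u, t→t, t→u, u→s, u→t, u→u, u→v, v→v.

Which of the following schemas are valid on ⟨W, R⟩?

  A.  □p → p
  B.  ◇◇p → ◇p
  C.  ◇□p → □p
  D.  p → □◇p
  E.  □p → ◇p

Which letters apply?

A, E

R is reflexive: each world relates to itself.
R is not symmetric: u R v but not v R u.
R is not transitive: s R u and u R t but not s R t.
R is not euclidean: u R s and u R t but not s R t.
R is serial: every world has an R-successor.
(A) axiom T: valid iff R is reflexive. R is reflexive — valid.
(B) ◇◇p → ◇p (the dual of axiom 4) characterises the transitive frames. R is not transitive — not valid.
(C) ◇□p → □p is the dual of axiom 5; it is valid on a frame exactly when R is euclidean. R is not euclidean, so not valid.
(D) p → □◇p is axiom B; it is valid on a frame exactly when R is symmetric. R is not symmetric, so not valid.
(E) □p → ◇p is axiom D, which corresponds to seriality. R is serial — valid.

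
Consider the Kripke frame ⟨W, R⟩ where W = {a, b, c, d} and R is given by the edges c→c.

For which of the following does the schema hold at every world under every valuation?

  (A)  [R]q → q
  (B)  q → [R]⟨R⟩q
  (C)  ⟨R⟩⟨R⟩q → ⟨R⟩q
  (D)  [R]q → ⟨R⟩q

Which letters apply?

R is not reflexive: not a R a.
R is symmetric: every R-edge is matched by its reverse.
R is transitive: R is closed under composition.
R is not serial: a has no R-successor.
(A) [R]q → q is axiom T, which corresponds to reflexivity. R is not reflexive — not valid.
(B) q → [R]⟨R⟩q is axiom B, which corresponds to symmetry. R is symmetric — valid.
(C) ⟨R⟩⟨R⟩q → ⟨R⟩q is the dual of axiom 4, which corresponds to transitivity. R is transitive — valid.
(D) axiom D: valid iff R is serial. R is not serial — not valid.

B, C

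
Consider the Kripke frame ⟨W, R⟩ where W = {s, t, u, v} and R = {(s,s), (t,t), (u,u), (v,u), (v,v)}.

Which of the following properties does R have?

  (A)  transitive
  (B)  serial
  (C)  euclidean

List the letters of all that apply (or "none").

A, B

(A) transitive: R is closed under composition.
(B) serial: every world has an R-successor.
(C) not euclidean: v R u and v R v but not u R v.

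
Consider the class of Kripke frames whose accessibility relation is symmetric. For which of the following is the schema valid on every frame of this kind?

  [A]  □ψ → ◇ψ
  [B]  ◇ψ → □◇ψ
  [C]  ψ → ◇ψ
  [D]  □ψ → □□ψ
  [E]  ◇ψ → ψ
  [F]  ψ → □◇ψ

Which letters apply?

(A) □ψ → ◇ψ is axiom D; it is valid on a frame exactly when R is serial. Such an R need not be serial, so not valid.
(B) axiom 5: valid iff R is euclidean. Such an R need not be euclidean — not valid.
(C) ψ → ◇ψ is the dual of axiom T; it is valid on a frame exactly when R is reflexive. Such an R need not be reflexive, so not valid.
(D) □ψ → □□ψ (axiom 4) characterises the transitive frames. Such an R need not be transitive — not valid.
(E) ◇ψ → ψ is the converse of T; it holds exactly when R ⊆ identity. Such an R need not be a subset of the identity — not valid.
(F) ψ → □◇ψ (axiom B) characterises the symmetric frames. Every such R is symmetric — valid.

F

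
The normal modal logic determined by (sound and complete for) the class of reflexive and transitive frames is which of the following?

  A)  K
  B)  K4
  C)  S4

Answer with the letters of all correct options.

(A) K is determined by the class of arbitrary frames.
(B) K4 is determined by the class of transitive frames.
(C) S4 is determined by exactly this class.

C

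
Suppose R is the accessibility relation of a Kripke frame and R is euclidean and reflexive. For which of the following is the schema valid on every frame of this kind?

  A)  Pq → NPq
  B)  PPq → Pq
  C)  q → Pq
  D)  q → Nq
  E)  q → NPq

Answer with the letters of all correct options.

A reflexive euclidean relation is also symmetric (from wRw and wRv the euclidean condition gives vRw) and hence transitive; it is an equivalence relation.
(A) axiom 5: valid iff R is euclidean. Every such R is euclidean — valid.
(B) the dual of axiom 4: valid iff R is transitive. Every such R is transitive — valid.
(C) q → Pq (the dual of axiom T) characterises the reflexive frames. Every such R is reflexive — valid.
(D) q → Nq is equivalent to ◇p→p; it holds exactly when R ⊆ identity. Such an R need not be a subset of the identity — not valid.
(E) q → NPq is axiom B; it is valid on a frame exactly when R is symmetric. Every such R is symmetric, so valid.

A, B, C, E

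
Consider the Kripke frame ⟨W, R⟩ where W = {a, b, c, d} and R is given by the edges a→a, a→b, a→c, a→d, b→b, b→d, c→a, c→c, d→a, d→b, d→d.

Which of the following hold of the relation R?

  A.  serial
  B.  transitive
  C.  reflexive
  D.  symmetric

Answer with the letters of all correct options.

A, C

(A) serial: every world has an R-successor.
(B) not transitive: b R d and d R a but not b R a.
(C) reflexive: each world relates to itself.
(D) not symmetric: a R b but not b R a.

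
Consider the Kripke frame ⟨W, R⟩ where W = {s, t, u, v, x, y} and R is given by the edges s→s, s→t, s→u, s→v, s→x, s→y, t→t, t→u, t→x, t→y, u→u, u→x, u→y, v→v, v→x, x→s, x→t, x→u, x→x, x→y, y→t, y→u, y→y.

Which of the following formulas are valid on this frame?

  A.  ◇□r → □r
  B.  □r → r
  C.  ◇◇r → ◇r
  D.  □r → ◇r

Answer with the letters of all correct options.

B, D

R is reflexive: each world relates to itself.
R is not transitive: t R x and x R s but not t R s.
R is not euclidean: s R t and s R s but not t R s.
R is serial: every world has an R-successor.
(A) the dual of axiom 5: valid iff R is euclidean. R is not euclidean — not valid.
(B) axiom T: valid iff R is reflexive. R is reflexive — valid.
(C) ◇◇r → ◇r is the dual of axiom 4; it is valid on a frame exactly when R is transitive. R is not transitive, so not valid.
(D) axiom D: valid iff R is serial. R is serial — valid.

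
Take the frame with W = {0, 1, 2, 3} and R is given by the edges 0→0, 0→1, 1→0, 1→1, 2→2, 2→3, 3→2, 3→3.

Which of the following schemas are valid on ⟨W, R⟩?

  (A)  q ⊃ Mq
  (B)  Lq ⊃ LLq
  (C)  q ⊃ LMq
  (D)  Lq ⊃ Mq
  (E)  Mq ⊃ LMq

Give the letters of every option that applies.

R is reflexive: each world relates to itself.
R is symmetric: every R-edge is matched by its reverse.
R is transitive: R is closed under composition.
R is euclidean: any two R-successors of the same world are R-related.
R is serial: every world has an R-successor.
(A) the dual of axiom T: valid iff R is reflexive. R is reflexive — valid.
(B) Lq ⊃ LLq (axiom 4) characterises the transitive frames. R is transitive — valid.
(C) q ⊃ LMq (axiom B) characterises the symmetric frames. R is symmetric — valid.
(D) axiom D: valid iff R is serial. R is serial — valid.
(E) Mq ⊃ LMq is axiom 5; it is valid on a frame exactly when R is euclidean. R is euclidean, so valid.

A, B, C, D, E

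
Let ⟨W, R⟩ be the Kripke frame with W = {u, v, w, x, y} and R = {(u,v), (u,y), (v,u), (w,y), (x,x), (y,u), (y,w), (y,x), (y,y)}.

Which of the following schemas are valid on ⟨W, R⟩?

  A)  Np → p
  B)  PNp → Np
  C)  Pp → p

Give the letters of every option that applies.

R is not reflexive: not u R u.
R is not euclidean: u R v and u R y but not v R y.
R is not a subset of the identity: u R v with u ≠ v.
(A) Np → p is axiom T; it is valid on a frame exactly when R is reflexive. R is not reflexive, so not valid.
(B) PNp → Np is the dual of axiom 5; it is valid on a frame exactly when R is euclidean. R is not euclidean, so not valid.
(C) Pp → p is the converse of T; it holds exactly when R ⊆ identity. Here R ⊄ identity — not valid.

none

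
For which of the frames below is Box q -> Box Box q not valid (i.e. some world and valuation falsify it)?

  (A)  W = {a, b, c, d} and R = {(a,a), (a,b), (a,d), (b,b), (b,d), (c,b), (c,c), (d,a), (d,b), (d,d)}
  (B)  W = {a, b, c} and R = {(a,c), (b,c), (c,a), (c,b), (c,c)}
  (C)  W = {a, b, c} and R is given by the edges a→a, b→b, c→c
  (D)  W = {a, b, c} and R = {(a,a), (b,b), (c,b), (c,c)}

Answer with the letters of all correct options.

A, B

The schema Box q -> Box Box q is axiom 4; it is valid on a frame iff R is transitive.
(A) R is not transitive (b R d and d R a but not b R a), so the schema fails here.
(B) R is not transitive (a R c and c R a but not a R a), so the schema fails here.
(C) R is transitive (R is closed under composition), so the schema is valid here.
(D) R is transitive (R is closed under composition), so the schema is valid here.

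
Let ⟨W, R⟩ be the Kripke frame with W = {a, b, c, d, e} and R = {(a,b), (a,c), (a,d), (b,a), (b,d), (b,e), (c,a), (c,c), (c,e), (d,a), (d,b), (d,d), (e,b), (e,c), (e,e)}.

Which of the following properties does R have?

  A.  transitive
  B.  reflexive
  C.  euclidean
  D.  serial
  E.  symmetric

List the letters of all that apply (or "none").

D, E

(A) not transitive: a R b and b R a but not a R a.
(B) not reflexive: not a R a.
(C) not euclidean: a R b and a R c but not b R c.
(D) serial: every world has an R-successor.
(E) symmetric: every R-edge is matched by its reverse.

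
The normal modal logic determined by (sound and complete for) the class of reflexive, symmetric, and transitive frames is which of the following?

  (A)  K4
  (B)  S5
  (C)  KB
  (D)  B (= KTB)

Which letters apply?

B

(A) K4 is determined by the class of transitive frames.
(B) S5 is determined by exactly this class.
(C) KB is determined by the class of symmetric frames.
(D) B (= KTB) is determined by the class of reflexive and symmetric frames.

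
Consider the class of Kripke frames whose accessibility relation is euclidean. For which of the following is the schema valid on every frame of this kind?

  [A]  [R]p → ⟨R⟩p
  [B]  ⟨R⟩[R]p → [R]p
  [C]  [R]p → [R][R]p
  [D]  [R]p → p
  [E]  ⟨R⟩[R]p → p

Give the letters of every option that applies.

B

(A) [R]p → ⟨R⟩p (axiom D) characterises the serial frames. Such an R need not be serial — not valid.
(B) ⟨R⟩[R]p → [R]p (the dual of axiom 5) characterises the euclidean frames. Every such R is euclidean — valid.
(C) [R]p → [R][R]p is axiom 4; it is valid on a frame exactly when R is transitive. Such an R need not be transitive, so not valid.
(D) [R]p → p (axiom T) characterises the reflexive frames. Such an R need not be reflexive — not valid.
(E) ⟨R⟩[R]p → p is the dual of axiom B, which corresponds to symmetry. Such an R need not be symmetric — not valid.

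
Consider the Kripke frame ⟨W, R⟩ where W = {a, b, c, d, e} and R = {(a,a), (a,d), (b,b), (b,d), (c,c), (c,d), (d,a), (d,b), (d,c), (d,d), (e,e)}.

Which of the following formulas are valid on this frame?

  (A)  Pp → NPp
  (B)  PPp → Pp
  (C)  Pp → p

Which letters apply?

none

R is not transitive: a R d and d R b but not a R b.
R is not euclidean: d R a and d R b but not a R b.
R is not a subset of the identity: a R d with a ≠ d.
(A) Pp → NPp is axiom 5, which corresponds to the euclidean property. R is not euclidean — not valid.
(B) PPp → Pp (the dual of axiom 4) characterises the transitive frames. R is not transitive — not valid.
(C) Pp → p is valid only on frames where every R-edge is a self-loop. Here R ⊄ identity — not valid.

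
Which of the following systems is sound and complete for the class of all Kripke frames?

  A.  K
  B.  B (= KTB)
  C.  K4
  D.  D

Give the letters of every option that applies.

(A) K is determined by exactly this class.
(B) B (= KTB) is determined by the class of reflexive and symmetric frames.
(C) K4 is determined by the class of transitive frames.
(D) D is determined by the class of serial frames.

A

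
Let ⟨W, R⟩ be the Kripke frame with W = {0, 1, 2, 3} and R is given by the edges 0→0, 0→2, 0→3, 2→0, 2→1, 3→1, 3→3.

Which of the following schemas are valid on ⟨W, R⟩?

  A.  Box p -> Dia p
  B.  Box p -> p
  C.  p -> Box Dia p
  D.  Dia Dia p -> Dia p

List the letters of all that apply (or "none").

R is not reflexive: not 1 R 1.
R is not symmetric: 0 R 3 but not 3 R 0.
R is not transitive: 0 R 2 and 2 R 1 but not 0 R 1.
R is not serial: 1 has no R-successor.
(A) Box p -> Dia p is axiom D, which corresponds to seriality. R is not serial — not valid.
(B) Box p -> p is axiom T, which corresponds to reflexivity. R is not reflexive — not valid.
(C) axiom B: valid iff R is symmetric. R is not symmetric — not valid.
(D) Dia Dia p -> Dia p (the dual of axiom 4) characterises the transitive frames. R is not transitive — not valid.

none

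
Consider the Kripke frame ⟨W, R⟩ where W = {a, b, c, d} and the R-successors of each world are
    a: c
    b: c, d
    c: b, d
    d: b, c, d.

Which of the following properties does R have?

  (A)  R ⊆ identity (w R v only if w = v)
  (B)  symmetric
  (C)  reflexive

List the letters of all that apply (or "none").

none

(A) not ⊆ identity: a R c with a ≠ c.
(B) not symmetric: a R c but not c R a.
(C) not reflexive: not a R a.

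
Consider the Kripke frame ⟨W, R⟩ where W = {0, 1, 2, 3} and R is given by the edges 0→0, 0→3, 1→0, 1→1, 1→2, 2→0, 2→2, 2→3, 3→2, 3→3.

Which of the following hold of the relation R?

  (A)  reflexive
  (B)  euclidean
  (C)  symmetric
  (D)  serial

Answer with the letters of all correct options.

A, D

(A) reflexive: each world relates to itself.
(B) not euclidean: 0 R 3 and 0 R 0 but not 3 R 0.
(C) not symmetric: 0 R 3 but not 3 R 0.
(D) serial: every world has an R-successor.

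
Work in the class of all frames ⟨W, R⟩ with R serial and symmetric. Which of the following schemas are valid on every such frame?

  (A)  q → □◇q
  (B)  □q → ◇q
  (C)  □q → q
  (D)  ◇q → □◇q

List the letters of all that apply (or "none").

(A) axiom B: valid iff R is symmetric. Every such R is symmetric — valid.
(B) axiom D: valid iff R is serial. Every such R is serial — valid.
(C) □q → q is axiom T; it is valid on a frame exactly when R is reflexive. Such an R need not be reflexive, so not valid.
(D) ◇q → □◇q is axiom 5, which corresponds to the euclidean property. Such an R need not be euclidean — not valid.

A, B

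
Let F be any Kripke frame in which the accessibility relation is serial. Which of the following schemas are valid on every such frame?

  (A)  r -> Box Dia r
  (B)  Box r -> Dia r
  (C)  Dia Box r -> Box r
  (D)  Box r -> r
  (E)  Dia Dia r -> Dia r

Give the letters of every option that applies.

B

(A) r -> Box Dia r (axiom B) characterises the symmetric frames. Such an R need not be symmetric — not valid.
(B) Box r -> Dia r is axiom D; it is valid on a frame exactly when R is serial. Every such R is serial, so valid.
(C) Dia Box r -> Box r (the dual of axiom 5) characterises the euclidean frames. Such an R need not be euclidean — not valid.
(D) Box r -> r is axiom T, which corresponds to reflexivity. Such an R need not be reflexive — not valid.
(E) Dia Dia r -> Dia r is the dual of axiom 4, which corresponds to transitivity. Such an R need not be transitive — not valid.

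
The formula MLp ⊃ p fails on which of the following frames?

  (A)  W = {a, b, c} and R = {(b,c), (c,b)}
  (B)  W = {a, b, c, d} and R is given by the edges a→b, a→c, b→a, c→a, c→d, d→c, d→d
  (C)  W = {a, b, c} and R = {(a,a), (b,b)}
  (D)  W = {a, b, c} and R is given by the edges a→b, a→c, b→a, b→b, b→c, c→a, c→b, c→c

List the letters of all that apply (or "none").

none

The schema MLp ⊃ p is the dual of axiom B; it is valid on a frame iff R is symmetric.
(A) R is symmetric (every R-edge is matched by its reverse), so the schema is valid here.
(B) R is symmetric (every R-edge is matched by its reverse), so the schema is valid here.
(C) R is symmetric (every R-edge is matched by its reverse), so the schema is valid here.
(D) R is symmetric (every R-edge is matched by its reverse), so the schema is valid here.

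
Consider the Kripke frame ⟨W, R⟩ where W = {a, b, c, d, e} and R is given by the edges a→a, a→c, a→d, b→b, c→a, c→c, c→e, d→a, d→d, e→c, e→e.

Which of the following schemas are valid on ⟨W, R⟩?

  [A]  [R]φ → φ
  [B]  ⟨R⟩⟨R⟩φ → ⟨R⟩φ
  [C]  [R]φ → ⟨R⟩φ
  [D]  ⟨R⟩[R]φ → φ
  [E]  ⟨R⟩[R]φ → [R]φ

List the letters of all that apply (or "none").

R is reflexive: each world relates to itself.
R is symmetric: every R-edge is matched by its reverse.
R is not transitive: a R c and c R e but not a R e.
R is not euclidean: a R c and a R d but not c R d.
R is serial: every world has an R-successor.
(A) [R]φ → φ is axiom T, which corresponds to reflexivity. R is reflexive — valid.
(B) ⟨R⟩⟨R⟩φ → ⟨R⟩φ is the dual of axiom 4, which corresponds to transitivity. R is not transitive — not valid.
(C) axiom D: valid iff R is serial. R is serial — valid.
(D) ⟨R⟩[R]φ → φ (the dual of axiom B) characterises the symmetric frames. R is symmetric — valid.
(E) ⟨R⟩[R]φ → [R]φ is the dual of axiom 5; it is valid on a frame exactly when R is euclidean. R is not euclidean, so not valid.

A, C, D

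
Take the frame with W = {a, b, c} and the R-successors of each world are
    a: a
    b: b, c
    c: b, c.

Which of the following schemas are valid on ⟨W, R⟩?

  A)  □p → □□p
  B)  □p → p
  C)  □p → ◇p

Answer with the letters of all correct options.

R is reflexive: each world relates to itself.
R is transitive: R is closed under composition.
R is serial: every world has an R-successor.
(A) □p → □□p (axiom 4) characterises the transitive frames. R is transitive — valid.
(B) □p → p is axiom T; it is valid on a frame exactly when R is reflexive. R is reflexive, so valid.
(C) □p → ◇p is axiom D; it is valid on a frame exactly when R is serial. R is serial, so valid.

A, B, C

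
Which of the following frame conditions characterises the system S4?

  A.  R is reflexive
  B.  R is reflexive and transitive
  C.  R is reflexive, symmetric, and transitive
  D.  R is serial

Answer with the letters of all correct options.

B

(A) this class determines T (= KT), not S4.
(B) S4 is sound and complete for exactly this class.
(C) this class determines S5, not S4.
(D) this class determines D, not S4.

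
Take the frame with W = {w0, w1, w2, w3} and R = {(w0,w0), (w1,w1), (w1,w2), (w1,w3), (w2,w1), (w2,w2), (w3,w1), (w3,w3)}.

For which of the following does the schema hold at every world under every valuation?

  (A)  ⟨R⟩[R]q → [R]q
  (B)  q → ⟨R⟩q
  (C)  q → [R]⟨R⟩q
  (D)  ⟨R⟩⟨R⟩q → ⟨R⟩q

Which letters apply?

B, C

R is reflexive: each world relates to itself.
R is symmetric: every R-edge is matched by its reverse.
R is not transitive: w2 R w1 and w1 R w3 but not w2 R w3.
R is not euclidean: w1 R w2 and w1 R w3 but not w2 R w3.
(A) ⟨R⟩[R]q → [R]q is the dual of axiom 5, which corresponds to the euclidean property. R is not euclidean — not valid.
(B) the dual of axiom T: valid iff R is reflexive. R is reflexive — valid.
(C) q → [R]⟨R⟩q (axiom B) characterises the symmetric frames. R is symmetric — valid.
(D) the dual of axiom 4: valid iff R is transitive. R is not transitive — not valid.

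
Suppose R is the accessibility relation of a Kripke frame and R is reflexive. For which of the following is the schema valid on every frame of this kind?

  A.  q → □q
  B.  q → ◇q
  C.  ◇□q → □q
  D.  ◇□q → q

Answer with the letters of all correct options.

B

A reflexive relation is serial.
(A) q → □q (equivalent to ◇p→p) corresponds to R being a subset of the identity. Such an R need not be a subset of the identity, so not valid.
(B) q → ◇q is the dual of axiom T, which corresponds to reflexivity. Every such R is reflexive — valid.
(C) the dual of axiom 5: valid iff R is euclidean. Such an R need not be euclidean — not valid.
(D) ◇□q → q is the dual of axiom B; it is valid on a frame exactly when R is symmetric. Such an R need not be symmetric, so not valid.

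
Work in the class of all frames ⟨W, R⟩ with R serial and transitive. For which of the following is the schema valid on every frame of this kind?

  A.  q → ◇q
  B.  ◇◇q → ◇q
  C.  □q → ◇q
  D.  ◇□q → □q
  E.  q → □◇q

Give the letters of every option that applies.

B, C

(A) q → ◇q is the dual of axiom T, which corresponds to reflexivity. Such an R need not be reflexive — not valid.
(B) ◇◇q → ◇q is the dual of axiom 4, which corresponds to transitivity. Every such R is transitive — valid.
(C) axiom D: valid iff R is serial. Every such R is serial — valid.
(D) ◇□q → □q is the dual of axiom 5; it is valid on a frame exactly when R is euclidean. Such an R need not be euclidean, so not valid.
(E) q → □◇q is axiom B; it is valid on a frame exactly when R is symmetric. Such an R need not be symmetric, so not valid.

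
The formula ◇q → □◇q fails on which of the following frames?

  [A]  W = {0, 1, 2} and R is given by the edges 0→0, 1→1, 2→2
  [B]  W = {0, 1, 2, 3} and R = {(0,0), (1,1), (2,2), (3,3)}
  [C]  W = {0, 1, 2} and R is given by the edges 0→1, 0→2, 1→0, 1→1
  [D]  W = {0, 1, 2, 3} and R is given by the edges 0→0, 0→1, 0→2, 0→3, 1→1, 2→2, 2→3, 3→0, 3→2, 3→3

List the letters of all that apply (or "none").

C, D

The schema ◇q → □◇q is axiom 5; it is valid on a frame iff R is euclidean.
(A) R is euclidean (any two R-successors of the same world are R-related), so the schema is valid here.
(B) R is euclidean (any two R-successors of the same world are R-related), so the schema is valid here.
(C) R is not euclidean (0 R 1 and 0 R 2 but not 1 R 2), so the schema fails here.
(D) R is not euclidean (0 R 1 and 0 R 0 but not 1 R 0), so the schema fails here.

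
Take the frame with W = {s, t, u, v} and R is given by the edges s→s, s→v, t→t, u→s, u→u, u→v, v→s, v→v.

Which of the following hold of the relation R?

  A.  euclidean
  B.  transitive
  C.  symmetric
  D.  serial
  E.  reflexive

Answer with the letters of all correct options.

(A) not euclidean: u R s and u R u but not s R u.
(B) transitive: R is closed under composition.
(C) not symmetric: u R s but not s R u.
(D) serial: every world has an R-successor.
(E) reflexive: each world relates to itself.

B, D, E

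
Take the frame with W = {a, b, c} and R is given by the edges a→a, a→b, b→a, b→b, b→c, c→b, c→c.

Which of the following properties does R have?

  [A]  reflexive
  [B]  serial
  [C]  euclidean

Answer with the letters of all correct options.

A, B

(A) reflexive: each world relates to itself.
(B) serial: every world has an R-successor.
(C) not euclidean: b R a and b R c but not a R c.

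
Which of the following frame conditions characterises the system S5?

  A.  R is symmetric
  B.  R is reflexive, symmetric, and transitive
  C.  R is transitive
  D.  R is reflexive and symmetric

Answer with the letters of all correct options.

B

(A) this class determines KB, not S5.
(B) S5 is sound and complete for exactly this class.
(C) this class determines K4, not S5.
(D) this class determines B (= KTB), not S5.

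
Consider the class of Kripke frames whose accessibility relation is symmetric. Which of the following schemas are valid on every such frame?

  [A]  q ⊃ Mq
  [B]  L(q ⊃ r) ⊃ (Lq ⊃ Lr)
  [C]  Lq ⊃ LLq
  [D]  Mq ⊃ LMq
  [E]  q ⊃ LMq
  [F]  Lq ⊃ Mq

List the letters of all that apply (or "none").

(A) the dual of axiom T: valid iff R is reflexive. Such an R need not be reflexive — not valid.
(B) L(q ⊃ r) ⊃ (Lq ⊃ Lr) is the K axiom; it holds on all frames — valid.
(C) Lq ⊃ LLq is axiom 4, which corresponds to transitivity. Such an R need not be transitive — not valid.
(D) Mq ⊃ LMq is axiom 5; it is valid on a frame exactly when R is euclidean. Such an R need not be euclidean, so not valid.
(E) q ⊃ LMq is axiom B; it is valid on a frame exactly when R is symmetric. Every such R is symmetric, so valid.
(F) Lq ⊃ Mq is axiom D; it is valid on a frame exactly when R is serial. Such an R need not be serial, so not valid.

B, E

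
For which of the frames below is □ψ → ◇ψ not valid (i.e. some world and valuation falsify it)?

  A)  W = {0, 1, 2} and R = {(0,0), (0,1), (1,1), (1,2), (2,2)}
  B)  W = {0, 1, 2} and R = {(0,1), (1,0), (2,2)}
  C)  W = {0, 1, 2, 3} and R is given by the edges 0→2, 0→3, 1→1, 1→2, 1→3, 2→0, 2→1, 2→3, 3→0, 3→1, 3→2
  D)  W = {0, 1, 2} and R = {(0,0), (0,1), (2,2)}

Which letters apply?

D

The schema □ψ → ◇ψ is axiom D; it is valid on a frame iff R is serial.
(A) R is serial (every world has an R-successor), so the schema is valid here.
(B) R is serial (every world has an R-successor), so the schema is valid here.
(C) R is serial (every world has an R-successor), so the schema is valid here.
(D) R is not serial (1 has no R-successor), so the schema fails here.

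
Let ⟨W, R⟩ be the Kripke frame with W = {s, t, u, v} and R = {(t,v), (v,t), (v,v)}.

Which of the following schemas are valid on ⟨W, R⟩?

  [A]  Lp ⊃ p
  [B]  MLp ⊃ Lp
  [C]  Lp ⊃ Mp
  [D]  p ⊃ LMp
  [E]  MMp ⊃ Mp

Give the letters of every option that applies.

R is not reflexive: not s R s.
R is symmetric: every R-edge is matched by its reverse.
R is not transitive: t R v and v R t but not t R t.
R is not euclidean: v R t and v R t but not t R t.
R is not serial: s has no R-successor.
(A) Lp ⊃ p (axiom T) characterises the reflexive frames. R is not reflexive — not valid.
(B) the dual of axiom 5: valid iff R is euclidean. R is not euclidean — not valid.
(C) Lp ⊃ Mp (axiom D) characterises the serial frames. R is not serial — not valid.
(D) axiom B: valid iff R is symmetric. R is symmetric — valid.
(E) the dual of axiom 4: valid iff R is transitive. R is not transitive — not valid.

D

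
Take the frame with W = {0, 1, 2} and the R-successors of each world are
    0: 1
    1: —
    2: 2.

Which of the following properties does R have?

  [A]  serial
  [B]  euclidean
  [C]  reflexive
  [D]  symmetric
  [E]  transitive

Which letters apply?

E

(A) not serial: 1 has no R-successor.
(B) not euclidean: 0 R 1 and 0 R 1 but not 1 R 1.
(C) not reflexive: not 0 R 0.
(D) not symmetric: 0 R 1 but not 1 R 0.
(E) transitive: R is closed under composition.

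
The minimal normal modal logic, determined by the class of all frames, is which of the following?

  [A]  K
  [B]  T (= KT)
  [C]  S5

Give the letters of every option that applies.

(A) K is determined by exactly this class.
(B) T (= KT) is determined by the class of reflexive frames.
(C) S5 is determined by the class of reflexive, symmetric, and transitive frames.

A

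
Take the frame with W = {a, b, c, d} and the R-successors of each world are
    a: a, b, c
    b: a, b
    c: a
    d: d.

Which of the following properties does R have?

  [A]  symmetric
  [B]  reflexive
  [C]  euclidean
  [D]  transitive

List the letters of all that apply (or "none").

(A) symmetric: every R-edge is matched by its reverse.
(B) not reflexive: not c R c.
(C) not euclidean: a R b and a R c but not b R c.
(D) not transitive: b R a and a R c but not b R c.

A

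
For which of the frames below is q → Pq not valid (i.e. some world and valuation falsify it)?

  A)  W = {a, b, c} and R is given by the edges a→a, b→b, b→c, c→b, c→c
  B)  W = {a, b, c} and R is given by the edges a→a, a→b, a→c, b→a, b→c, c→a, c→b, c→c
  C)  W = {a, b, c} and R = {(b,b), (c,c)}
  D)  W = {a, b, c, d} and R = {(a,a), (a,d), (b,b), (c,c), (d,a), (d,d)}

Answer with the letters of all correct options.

The schema q → Pq is the dual of axiom T; it is valid on a frame iff R is reflexive.
(A) R is reflexive (each world relates to itself), so the schema is valid here.
(B) R is not reflexive (not b R b), so the schema fails here.
(C) R is not reflexive (not a R a), so the schema fails here.
(D) R is reflexive (each world relates to itself), so the schema is valid here.

B, C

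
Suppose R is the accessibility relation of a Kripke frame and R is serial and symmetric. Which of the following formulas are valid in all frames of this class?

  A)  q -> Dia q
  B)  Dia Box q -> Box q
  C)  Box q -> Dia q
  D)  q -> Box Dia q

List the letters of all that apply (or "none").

(A) q -> Dia q is the dual of axiom T, which corresponds to reflexivity. Such an R need not be reflexive — not valid.
(B) Dia Box q -> Box q is the dual of axiom 5; it is valid on a frame exactly when R is euclidean. Such an R need not be euclidean, so not valid.
(C) axiom D: valid iff R is serial. Every such R is serial — valid.
(D) q -> Box Dia q (axiom B) characterises the symmetric frames. Every such R is symmetric — valid.

C, D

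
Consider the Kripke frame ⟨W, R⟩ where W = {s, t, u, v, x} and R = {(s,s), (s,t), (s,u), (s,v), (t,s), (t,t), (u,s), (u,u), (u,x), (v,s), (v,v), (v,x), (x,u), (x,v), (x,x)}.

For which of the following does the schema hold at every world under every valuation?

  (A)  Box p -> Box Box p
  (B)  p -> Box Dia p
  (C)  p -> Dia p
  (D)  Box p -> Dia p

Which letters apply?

R is reflexive: each world relates to itself.
R is symmetric: every R-edge is matched by its reverse.
R is not transitive: s R u and u R x but not s R x.
R is serial: every world has an R-successor.
(A) Box p -> Box Box p (axiom 4) characterises the transitive frames. R is not transitive — not valid.
(B) p -> Box Dia p (axiom B) characterises the symmetric frames. R is symmetric — valid.
(C) the dual of axiom T: valid iff R is reflexive. R is reflexive — valid.
(D) Box p -> Dia p is axiom D, which corresponds to seriality. R is serial — valid.

B, C, D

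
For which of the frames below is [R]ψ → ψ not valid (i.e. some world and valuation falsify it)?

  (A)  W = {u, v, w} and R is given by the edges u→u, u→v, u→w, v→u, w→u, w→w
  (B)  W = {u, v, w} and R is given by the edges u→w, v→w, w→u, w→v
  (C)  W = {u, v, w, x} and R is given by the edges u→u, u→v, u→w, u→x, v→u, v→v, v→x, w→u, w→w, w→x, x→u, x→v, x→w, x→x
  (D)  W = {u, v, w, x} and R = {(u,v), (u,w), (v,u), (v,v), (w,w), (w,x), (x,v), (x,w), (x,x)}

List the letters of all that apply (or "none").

A, B, D

The schema [R]ψ → ψ is axiom T; it is valid on a frame iff R is reflexive.
(A) R is not reflexive (not v R v), so the schema fails here.
(B) R is not reflexive (not u R u), so the schema fails here.
(C) R is reflexive (each world relates to itself), so the schema is valid here.
(D) R is not reflexive (not u R u), so the schema fails here.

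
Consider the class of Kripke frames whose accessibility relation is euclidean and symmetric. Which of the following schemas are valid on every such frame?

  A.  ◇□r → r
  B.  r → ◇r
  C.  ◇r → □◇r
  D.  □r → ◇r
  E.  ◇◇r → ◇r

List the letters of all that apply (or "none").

A, C, E

A symmetric euclidean relation is transitive (uRv and vRw give vRu by symmetry, then uRw by the euclidean condition, applied at v).
(A) ◇□r → r is the dual of axiom B, which corresponds to symmetry. Every such R is symmetric — valid.
(B) r → ◇r is the dual of axiom T, which corresponds to reflexivity. Such an R need not be reflexive — not valid.
(C) ◇r → □◇r is axiom 5, which corresponds to the euclidean property. Every such R is euclidean — valid.
(D) □r → ◇r (axiom D) characterises the serial frames. Such an R need not be serial — not valid.
(E) ◇◇r → ◇r is the dual of axiom 4; it is valid on a frame exactly when R is transitive. Every such R is transitive, so valid.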